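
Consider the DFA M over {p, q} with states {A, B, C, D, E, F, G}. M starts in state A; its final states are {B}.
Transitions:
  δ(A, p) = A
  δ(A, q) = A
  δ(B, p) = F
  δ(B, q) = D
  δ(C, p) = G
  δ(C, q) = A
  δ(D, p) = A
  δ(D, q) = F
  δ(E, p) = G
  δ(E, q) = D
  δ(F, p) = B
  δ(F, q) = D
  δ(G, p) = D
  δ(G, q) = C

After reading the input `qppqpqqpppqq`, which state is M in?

A

A --q--> A
A --p--> A
A --p--> A
A --q--> A
A --p--> A
A --q--> A
A --q--> A
A --p--> A
A --p--> A
A --p--> A
A --q--> A
A --q--> A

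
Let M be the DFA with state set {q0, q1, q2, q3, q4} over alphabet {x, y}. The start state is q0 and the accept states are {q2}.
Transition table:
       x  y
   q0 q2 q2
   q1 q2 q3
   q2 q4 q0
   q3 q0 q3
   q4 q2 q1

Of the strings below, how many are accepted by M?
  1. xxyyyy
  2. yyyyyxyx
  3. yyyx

xxyyyy: rejected
yyyyyxyx: accepted
yyyx: rejected

1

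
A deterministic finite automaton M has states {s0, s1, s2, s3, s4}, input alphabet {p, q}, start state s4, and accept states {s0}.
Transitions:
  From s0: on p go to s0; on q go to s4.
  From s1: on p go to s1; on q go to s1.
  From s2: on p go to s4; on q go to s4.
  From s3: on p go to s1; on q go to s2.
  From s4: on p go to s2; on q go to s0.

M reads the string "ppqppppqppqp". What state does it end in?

s0

s4 --p--> s2
s2 --p--> s4
s4 --q--> s0
s0 --p--> s0
s0 --p--> s0
s0 --p--> s0
s0 --p--> s0
s0 --q--> s4
s4 --p--> s2
s2 --p--> s4
s4 --q--> s0
s0 --p--> s0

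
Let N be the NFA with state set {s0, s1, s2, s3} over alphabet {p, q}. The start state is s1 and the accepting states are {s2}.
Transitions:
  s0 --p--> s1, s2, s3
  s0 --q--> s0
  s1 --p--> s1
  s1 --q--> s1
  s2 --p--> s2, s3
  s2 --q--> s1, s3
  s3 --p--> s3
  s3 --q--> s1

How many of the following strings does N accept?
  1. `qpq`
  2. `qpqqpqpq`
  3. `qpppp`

0

`qpq`: rejected
`qpqqpqpq`: rejected
`qpppp`: rejected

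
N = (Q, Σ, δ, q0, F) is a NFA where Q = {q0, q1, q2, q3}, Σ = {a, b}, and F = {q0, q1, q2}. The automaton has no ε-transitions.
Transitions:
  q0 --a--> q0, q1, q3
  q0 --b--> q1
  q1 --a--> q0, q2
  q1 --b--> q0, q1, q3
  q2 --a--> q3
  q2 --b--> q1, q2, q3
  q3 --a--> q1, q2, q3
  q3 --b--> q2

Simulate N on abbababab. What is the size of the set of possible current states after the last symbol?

4

Start: {q0}
read a: {q0, q1, q3}
read b: {q0, q1, q2, q3}
read b: {q0, q1, q2, q3}
read a: {q0, q1, q2, q3}
read b: {q0, q1, q2, q3}
read a: {q0, q1, q2, q3}
read b: {q0, q1, q2, q3}
read a: {q0, q1, q2, q3}
read b: {q0, q1, q2, q3}
Final reachable set {q0, q1, q2, q3} has 4 states.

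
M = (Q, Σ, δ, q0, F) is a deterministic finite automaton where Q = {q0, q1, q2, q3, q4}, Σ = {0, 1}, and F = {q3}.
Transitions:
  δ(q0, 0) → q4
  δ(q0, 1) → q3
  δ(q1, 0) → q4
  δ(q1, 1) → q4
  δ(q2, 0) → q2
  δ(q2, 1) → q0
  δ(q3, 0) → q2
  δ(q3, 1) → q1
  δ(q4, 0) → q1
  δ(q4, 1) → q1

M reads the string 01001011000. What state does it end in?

q4

q0 --0--> q4
q4 --1--> q1
q1 --0--> q4
q4 --0--> q1
q1 --1--> q4
q4 --0--> q1
q1 --1--> q4
q4 --1--> q1
q1 --0--> q4
q4 --0--> q1
q1 --0--> q4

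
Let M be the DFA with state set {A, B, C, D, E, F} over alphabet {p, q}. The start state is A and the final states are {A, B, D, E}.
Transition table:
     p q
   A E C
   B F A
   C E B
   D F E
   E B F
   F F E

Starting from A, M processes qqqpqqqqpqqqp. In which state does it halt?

A --q--> C
C --q--> B
B --q--> A
A --p--> E
E --q--> F
F --q--> E
E --q--> F
F --q--> E
E --p--> B
B --q--> A
A --q--> C
C --q--> B
B --p--> F

F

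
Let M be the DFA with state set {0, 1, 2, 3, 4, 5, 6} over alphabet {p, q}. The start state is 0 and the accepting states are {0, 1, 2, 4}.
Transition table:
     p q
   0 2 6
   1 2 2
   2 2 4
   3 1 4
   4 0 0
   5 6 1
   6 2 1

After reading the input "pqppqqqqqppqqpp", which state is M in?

0 --p--> 2
2 --q--> 4
4 --p--> 0
0 --p--> 2
2 --q--> 4
4 --q--> 0
0 --q--> 6
6 --q--> 1
1 --q--> 2
2 --p--> 2
2 --p--> 2
2 --q--> 4
4 --q--> 0
0 --p--> 2
2 --p--> 2

2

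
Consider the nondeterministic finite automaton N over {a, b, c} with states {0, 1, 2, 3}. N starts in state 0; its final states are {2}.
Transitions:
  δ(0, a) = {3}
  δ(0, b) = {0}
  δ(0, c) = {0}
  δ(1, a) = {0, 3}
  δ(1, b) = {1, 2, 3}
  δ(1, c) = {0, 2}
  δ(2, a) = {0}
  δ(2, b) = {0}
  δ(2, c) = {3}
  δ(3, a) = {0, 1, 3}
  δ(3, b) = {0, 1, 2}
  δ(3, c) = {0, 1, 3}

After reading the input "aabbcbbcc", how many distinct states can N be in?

4

Start: {0}
read a: {3}
read a: {0, 1, 3}
read b: {0, 1, 2, 3}
read b: {0, 1, 2, 3}
read c: {0, 1, 2, 3}
read b: {0, 1, 2, 3}
read b: {0, 1, 2, 3}
read c: {0, 1, 2, 3}
read c: {0, 1, 2, 3}
Final reachable set {0, 1, 2, 3} has 4 states.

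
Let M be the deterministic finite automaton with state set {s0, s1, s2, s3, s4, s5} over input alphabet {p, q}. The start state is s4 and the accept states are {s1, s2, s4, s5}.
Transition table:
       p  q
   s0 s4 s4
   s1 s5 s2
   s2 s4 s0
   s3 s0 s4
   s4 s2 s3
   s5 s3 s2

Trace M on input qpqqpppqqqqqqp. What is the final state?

s4 --q--> s3
s3 --p--> s0
s0 --q--> s4
s4 --q--> s3
s3 --p--> s0
s0 --p--> s4
s4 --p--> s2
s2 --q--> s0
s0 --q--> s4
s4 --q--> s3
s3 --q--> s4
s4 --q--> s3
s3 --q--> s4
s4 --p--> s2

s2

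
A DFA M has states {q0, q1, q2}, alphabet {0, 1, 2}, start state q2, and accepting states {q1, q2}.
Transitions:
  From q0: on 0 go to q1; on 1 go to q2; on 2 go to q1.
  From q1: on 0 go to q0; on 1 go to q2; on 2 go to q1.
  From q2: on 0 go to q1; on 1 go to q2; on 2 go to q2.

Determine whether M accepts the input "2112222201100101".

accepted

q2 --2--> q2
q2 --1--> q2
q2 --1--> q2
q2 --2--> q2
q2 --2--> q2
q2 --2--> q2
q2 --2--> q2
q2 --2--> q2
q2 --0--> q1
q1 --1--> q2
q2 --1--> q2
q2 --0--> q1
q1 --0--> q0
q0 --1--> q2
q2 --0--> q1
q1 --1--> q2
End in state q2, which is an accepting state.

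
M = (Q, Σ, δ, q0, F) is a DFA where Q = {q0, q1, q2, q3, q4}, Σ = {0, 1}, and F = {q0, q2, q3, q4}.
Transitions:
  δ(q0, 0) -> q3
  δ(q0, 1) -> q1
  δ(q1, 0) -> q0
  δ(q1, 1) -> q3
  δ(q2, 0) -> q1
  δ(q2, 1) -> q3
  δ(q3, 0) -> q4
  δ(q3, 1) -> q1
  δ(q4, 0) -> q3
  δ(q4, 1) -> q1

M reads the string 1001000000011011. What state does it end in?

q0 --1--> q1
q1 --0--> q0
q0 --0--> q3
q3 --1--> q1
q1 --0--> q0
q0 --0--> q3
q3 --0--> q4
q4 --0--> q3
q3 --0--> q4
q4 --0--> q3
q3 --0--> q4
q4 --1--> q1
q1 --1--> q3
q3 --0--> q4
q4 --1--> q1
q1 --1--> q3

q3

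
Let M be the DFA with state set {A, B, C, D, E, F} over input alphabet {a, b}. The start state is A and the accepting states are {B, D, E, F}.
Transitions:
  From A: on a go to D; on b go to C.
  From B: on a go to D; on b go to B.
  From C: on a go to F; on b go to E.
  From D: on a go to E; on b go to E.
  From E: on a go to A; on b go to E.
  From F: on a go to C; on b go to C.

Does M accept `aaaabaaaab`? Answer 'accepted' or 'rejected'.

A --a--> D
D --a--> E
E --a--> A
A --a--> D
D --b--> E
E --a--> A
A --a--> D
D --a--> E
E --a--> A
A --b--> C
End in state C, which is not an accepting state.

rejected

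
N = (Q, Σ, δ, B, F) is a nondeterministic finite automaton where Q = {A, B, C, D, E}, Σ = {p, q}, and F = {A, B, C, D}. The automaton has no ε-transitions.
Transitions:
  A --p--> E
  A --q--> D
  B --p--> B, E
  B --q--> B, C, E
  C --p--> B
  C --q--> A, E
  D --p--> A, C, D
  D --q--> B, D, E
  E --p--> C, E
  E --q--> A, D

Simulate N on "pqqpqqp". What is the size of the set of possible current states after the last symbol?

Start: {B}
read p: {B, E}
read q: {A, B, C, D, E}
read q: {A, B, C, D, E}
read p: {A, B, C, D, E}
read q: {A, B, C, D, E}
read q: {A, B, C, D, E}
read p: {A, B, C, D, E}
Final reachable set {A, B, C, D, E} has 5 states.

5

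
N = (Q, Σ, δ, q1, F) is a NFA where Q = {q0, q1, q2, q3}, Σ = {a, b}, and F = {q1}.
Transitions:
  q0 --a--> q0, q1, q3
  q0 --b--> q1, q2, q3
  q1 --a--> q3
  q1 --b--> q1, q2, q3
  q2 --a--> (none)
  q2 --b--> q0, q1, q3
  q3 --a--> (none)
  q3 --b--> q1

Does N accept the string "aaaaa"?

rejected

Start: {q1}
read a: {q3}
read a: {}
The reachable set is empty and stays empty for the remaining 3 symbols.
Reachable ∩ accepting = {} — empty.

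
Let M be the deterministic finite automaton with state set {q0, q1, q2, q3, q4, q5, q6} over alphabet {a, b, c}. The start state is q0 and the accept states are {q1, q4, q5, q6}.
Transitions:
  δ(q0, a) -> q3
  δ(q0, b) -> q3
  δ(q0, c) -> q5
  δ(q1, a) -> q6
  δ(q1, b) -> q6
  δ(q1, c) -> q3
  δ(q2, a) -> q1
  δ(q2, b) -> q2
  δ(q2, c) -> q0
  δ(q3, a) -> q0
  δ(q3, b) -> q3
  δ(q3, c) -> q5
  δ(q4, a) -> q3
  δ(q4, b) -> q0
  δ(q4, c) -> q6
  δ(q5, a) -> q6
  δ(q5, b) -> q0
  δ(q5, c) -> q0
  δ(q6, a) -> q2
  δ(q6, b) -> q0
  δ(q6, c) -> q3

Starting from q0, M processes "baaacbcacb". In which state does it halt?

q3

q0 --b--> q3
q3 --a--> q0
q0 --a--> q3
q3 --a--> q0
q0 --c--> q5
q5 --b--> q0
q0 --c--> q5
q5 --a--> q6
q6 --c--> q3
q3 --b--> q3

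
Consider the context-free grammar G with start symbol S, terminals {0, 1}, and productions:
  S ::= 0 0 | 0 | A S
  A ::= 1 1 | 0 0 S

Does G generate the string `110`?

yes

S ⇒ AS ⇒ 11S ⇒ 110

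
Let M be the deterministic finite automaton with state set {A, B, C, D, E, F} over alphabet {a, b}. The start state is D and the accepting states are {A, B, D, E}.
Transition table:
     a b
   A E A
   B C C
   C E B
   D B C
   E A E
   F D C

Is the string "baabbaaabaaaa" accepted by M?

D --b--> C
C --a--> E
E --a--> A
A --b--> A
A --b--> A
A --a--> E
E --a--> A
A --a--> E
E --b--> E
E --a--> A
A --a--> E
E --a--> A
A --a--> E
End in state E, which is an accepting state.

accepted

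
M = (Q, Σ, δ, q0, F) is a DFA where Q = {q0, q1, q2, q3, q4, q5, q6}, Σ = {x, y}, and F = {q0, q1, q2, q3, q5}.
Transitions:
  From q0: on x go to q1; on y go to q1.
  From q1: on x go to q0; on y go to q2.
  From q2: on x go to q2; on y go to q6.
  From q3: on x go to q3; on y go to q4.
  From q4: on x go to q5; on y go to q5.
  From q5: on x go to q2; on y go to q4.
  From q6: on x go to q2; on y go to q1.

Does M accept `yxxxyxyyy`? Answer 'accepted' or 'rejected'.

q0 --y--> q1
q1 --x--> q0
q0 --x--> q1
q1 --x--> q0
q0 --y--> q1
q1 --x--> q0
q0 --y--> q1
q1 --y--> q2
q2 --y--> q6
End in state q6, which is not an accepting state.

rejected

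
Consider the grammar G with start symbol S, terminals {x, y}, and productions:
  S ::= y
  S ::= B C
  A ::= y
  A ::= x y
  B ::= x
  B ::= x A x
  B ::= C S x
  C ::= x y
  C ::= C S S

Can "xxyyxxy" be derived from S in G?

S ⇒ BC ⇒ xC ⇒ xCSS ⇒ xxySS ⇒ xxyyS ⇒ xxyyBC ⇒ xxyyxC ⇒ xxyyxxy

yes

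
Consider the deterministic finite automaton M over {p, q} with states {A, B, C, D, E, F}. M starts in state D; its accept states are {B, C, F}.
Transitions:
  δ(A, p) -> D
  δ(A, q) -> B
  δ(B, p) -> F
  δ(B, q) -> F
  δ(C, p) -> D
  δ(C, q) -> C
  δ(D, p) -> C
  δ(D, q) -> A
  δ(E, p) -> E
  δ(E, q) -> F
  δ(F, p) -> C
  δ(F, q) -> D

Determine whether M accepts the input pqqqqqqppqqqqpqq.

D --p--> C
C --q--> C
C --q--> C
C --q--> C
C --q--> C
C --q--> C
C --q--> C
C --p--> D
D --p--> C
C --q--> C
C --q--> C
C --q--> C
C --q--> C
C --p--> D
D --q--> A
A --q--> B
End in state B, which is an accepting state.

accepted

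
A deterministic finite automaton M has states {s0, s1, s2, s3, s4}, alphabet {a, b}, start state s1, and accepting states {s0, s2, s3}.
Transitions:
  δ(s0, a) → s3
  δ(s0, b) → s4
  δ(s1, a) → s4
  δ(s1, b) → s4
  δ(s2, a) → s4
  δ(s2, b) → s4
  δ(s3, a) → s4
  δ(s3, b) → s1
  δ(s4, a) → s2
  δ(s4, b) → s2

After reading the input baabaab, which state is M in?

s1 --b--> s4
s4 --a--> s2
s2 --a--> s4
s4 --b--> s2
s2 --a--> s4
s4 --a--> s2
s2 --b--> s4

s4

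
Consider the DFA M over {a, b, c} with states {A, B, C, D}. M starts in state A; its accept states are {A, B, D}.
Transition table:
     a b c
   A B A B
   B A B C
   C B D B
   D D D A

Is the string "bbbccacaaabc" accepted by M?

A --b--> A
A --b--> A
A --b--> A
A --c--> B
B --c--> C
C --a--> B
B --c--> C
C --a--> B
B --a--> A
A --a--> B
B --b--> B
B --c--> C
End in state C, which is not an accepting state.

rejected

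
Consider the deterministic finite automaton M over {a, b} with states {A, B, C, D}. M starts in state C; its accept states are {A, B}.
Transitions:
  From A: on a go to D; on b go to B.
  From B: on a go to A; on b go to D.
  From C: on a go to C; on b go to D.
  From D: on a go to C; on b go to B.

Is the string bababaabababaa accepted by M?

rejected

C --b--> D
D --a--> C
C --b--> D
D --a--> C
C --b--> D
D --a--> C
C --a--> C
C --b--> D
D --a--> C
C --b--> D
D --a--> C
C --b--> D
D --a--> C
C --a--> C
End in state C, which is not an accepting state.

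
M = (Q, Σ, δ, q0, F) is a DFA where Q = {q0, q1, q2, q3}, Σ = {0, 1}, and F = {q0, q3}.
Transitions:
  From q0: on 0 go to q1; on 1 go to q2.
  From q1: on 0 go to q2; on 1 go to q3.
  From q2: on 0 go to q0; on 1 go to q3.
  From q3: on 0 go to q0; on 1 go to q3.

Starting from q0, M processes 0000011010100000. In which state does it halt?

q0 --0--> q1
q1 --0--> q2
q2 --0--> q0
q0 --0--> q1
q1 --0--> q2
q2 --1--> q3
q3 --1--> q3
q3 --0--> q0
q0 --1--> q2
q2 --0--> q0
q0 --1--> q2
q2 --0--> q0
q0 --0--> q1
q1 --0--> q2
q2 --0--> q0
q0 --0--> q1

q1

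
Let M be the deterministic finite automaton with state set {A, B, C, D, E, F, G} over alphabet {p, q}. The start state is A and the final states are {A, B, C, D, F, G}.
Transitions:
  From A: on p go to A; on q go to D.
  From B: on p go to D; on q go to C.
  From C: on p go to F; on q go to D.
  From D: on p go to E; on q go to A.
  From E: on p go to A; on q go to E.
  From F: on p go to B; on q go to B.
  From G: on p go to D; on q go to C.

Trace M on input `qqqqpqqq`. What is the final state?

A --q--> D
D --q--> A
A --q--> D
D --q--> A
A --p--> A
A --q--> D
D --q--> A
A --q--> D

D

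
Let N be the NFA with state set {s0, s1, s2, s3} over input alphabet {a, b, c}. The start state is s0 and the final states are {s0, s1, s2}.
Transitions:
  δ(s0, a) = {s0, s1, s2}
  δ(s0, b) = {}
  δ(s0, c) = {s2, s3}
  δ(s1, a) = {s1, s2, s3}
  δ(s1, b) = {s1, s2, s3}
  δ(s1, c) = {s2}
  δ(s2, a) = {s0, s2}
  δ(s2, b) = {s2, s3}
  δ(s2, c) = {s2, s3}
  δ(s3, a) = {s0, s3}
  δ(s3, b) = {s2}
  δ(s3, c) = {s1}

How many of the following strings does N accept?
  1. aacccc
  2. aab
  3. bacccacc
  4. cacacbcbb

3

aacccc: accepted
aab: accepted
bacccacc: rejected
cacacbcbb: accepted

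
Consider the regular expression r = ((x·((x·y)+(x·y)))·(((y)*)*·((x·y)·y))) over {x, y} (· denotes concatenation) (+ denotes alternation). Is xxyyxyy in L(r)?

Split as xxy·yxyy: (x·((x·y)+(x·y))) matches xxy and (((y)*)*·((x·y)·y)) matches yxyy.

yes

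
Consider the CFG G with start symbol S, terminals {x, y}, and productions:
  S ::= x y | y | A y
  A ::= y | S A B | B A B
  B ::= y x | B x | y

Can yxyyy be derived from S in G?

yes

S ⇒ Ay ⇒ BABy ⇒ yxABy ⇒ yxyBy ⇒ yxyyy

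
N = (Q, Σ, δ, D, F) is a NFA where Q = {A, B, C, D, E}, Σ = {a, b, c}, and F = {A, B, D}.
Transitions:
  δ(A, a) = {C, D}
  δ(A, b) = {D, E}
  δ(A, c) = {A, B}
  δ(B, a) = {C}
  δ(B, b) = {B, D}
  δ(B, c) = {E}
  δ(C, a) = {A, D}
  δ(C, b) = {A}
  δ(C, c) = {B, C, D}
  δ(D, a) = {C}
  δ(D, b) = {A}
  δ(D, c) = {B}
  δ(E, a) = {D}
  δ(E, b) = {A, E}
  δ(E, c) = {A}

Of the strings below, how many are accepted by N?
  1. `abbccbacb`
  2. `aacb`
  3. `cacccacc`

3

`abbccbacb`: accepted
`aacb`: accepted
`cacccacc`: accepted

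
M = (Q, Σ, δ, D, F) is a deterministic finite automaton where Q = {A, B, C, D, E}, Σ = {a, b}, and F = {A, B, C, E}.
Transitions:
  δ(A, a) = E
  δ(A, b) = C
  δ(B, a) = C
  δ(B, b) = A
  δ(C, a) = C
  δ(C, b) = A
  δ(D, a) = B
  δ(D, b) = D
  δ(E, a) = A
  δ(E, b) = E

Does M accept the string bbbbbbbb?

D --b--> D
D --b--> D
D --b--> D
D --b--> D
D --b--> D
D --b--> D
D --b--> D
D --b--> D
End in state D, which is not an accepting state.

rejected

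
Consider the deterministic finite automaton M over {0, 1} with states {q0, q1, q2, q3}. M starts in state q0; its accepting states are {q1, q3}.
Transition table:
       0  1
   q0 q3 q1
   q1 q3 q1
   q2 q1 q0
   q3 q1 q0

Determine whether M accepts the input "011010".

q0 --0--> q3
q3 --1--> q0
q0 --1--> q1
q1 --0--> q3
q3 --1--> q0
q0 --0--> q3
End in state q3, which is an accepting state.

accepted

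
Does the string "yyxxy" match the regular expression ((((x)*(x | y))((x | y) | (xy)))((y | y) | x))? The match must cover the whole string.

no

No split of yyxxy into u·v has (((x)*(x|y))((x|y)|(xy))) matching u and ((y|y)|x) matching v.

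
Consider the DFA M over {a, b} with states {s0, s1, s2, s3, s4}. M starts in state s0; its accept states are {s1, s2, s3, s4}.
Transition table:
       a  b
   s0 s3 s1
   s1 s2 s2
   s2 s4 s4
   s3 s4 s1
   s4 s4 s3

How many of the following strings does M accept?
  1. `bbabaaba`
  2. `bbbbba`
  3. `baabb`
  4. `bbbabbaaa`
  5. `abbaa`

`bbabaaba`: accepted
`bbbbba`: accepted
`baabb`: accepted
`bbbabbaaa`: accepted
`abbaa`: accepted

5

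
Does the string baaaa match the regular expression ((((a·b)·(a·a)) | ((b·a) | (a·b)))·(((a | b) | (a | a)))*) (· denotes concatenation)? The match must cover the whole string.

yes

Split as ba·aaa: (((a·b)·(a·a))|((b·a)|(a·b))) matches ba and (((a|b)|(a|a)))* matches aaa.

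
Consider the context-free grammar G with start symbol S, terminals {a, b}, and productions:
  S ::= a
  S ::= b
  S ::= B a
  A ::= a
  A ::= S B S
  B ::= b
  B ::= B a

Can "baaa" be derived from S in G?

S ⇒ Ba ⇒ Baa ⇒ Baaa ⇒ baaa

yes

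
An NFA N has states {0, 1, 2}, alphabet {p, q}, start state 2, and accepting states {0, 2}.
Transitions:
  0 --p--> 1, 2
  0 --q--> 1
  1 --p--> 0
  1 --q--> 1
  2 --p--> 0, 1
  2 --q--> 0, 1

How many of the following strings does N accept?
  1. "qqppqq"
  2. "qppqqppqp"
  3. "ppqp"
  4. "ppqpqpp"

"qqppqq": rejected
"qppqqppqp": accepted
"ppqp": accepted
"ppqpqpp": accepted

3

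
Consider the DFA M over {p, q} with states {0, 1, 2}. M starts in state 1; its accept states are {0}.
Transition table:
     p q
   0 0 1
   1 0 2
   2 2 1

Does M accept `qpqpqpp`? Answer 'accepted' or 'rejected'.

accepted

1 --q--> 2
2 --p--> 2
2 --q--> 1
1 --p--> 0
0 --q--> 1
1 --p--> 0
0 --p--> 0
End in state 0, which is an accepting state.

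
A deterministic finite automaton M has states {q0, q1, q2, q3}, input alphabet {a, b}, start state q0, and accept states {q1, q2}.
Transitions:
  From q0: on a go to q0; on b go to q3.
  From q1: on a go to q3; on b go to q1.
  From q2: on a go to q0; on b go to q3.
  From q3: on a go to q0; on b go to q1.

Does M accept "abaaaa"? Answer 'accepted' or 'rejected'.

q0 --a--> q0
q0 --b--> q3
q3 --a--> q0
q0 --a--> q0
q0 --a--> q0
q0 --a--> q0
End in state q0, which is not an accepting state.

rejected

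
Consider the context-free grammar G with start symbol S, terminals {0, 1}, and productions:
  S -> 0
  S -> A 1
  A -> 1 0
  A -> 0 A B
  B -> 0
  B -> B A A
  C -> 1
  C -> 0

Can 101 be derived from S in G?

S ⇒ A1 ⇒ 101

yes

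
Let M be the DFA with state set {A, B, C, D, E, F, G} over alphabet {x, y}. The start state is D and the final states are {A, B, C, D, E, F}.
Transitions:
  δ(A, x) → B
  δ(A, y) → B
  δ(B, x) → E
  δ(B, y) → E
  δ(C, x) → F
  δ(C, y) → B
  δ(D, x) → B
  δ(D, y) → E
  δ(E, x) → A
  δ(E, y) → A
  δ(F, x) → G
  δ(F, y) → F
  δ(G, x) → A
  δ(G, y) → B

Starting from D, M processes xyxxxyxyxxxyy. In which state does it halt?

D --x--> B
B --y--> E
E --x--> A
A --x--> B
B --x--> E
E --y--> A
A --x--> B
B --y--> E
E --x--> A
A --x--> B
B --x--> E
E --y--> A
A --y--> B

B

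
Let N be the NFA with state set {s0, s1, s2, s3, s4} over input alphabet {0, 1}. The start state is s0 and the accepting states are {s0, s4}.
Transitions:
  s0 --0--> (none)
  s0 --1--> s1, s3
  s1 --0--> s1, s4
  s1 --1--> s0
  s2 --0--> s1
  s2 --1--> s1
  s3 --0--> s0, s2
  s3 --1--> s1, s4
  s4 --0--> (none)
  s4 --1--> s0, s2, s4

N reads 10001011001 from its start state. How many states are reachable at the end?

3

Start: {s0}
read 1: {s1, s3}
read 0: {s0, s1, s2, s4}
read 0: {s1, s4}
read 0: {s1, s4}
read 1: {s0, s2, s4}
read 0: {s1}
read 1: {s0}
read 1: {s1, s3}
read 0: {s0, s1, s2, s4}
read 0: {s1, s4}
read 1: {s0, s2, s4}
Final reachable set {s0, s2, s4} has 3 states.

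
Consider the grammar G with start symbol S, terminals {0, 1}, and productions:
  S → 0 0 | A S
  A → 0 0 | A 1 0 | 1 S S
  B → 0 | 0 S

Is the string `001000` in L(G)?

S ⇒ AS ⇒ A10S ⇒ 0010S ⇒ 001000

yes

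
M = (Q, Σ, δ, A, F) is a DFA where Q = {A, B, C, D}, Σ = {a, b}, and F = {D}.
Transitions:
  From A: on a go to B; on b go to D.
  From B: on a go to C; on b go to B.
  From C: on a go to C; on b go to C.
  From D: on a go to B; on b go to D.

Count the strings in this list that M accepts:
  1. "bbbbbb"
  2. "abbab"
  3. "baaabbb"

1

"bbbbbb": accepted
"abbab": rejected
"baaabbb": rejected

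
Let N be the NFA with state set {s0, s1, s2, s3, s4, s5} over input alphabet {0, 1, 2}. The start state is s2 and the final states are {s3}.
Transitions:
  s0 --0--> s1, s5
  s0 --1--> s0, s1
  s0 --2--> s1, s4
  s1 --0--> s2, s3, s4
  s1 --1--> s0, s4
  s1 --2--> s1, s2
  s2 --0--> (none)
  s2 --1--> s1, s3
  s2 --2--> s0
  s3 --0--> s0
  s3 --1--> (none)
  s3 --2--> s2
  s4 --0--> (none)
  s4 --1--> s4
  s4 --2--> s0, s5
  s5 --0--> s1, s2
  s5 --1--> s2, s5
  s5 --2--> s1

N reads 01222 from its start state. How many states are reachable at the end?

0

Start: {s2}
read 0: {}
The reachable set is empty and stays empty for the remaining 4 symbols.
Final reachable set {} has 0 states.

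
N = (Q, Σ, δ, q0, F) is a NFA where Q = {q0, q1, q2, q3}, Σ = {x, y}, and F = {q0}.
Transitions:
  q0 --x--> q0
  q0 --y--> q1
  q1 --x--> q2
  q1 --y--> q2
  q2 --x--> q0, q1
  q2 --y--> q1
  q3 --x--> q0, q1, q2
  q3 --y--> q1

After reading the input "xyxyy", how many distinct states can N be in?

Start: {q0}
read x: {q0}
read y: {q1}
read x: {q2}
read y: {q1}
read y: {q2}
Final reachable set {q2} has 1 state.

1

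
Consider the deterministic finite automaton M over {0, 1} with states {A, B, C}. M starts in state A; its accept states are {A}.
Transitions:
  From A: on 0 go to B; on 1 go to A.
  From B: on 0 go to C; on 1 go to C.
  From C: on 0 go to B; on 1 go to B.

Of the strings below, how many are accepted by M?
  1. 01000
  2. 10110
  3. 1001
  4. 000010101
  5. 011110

0

01000: rejected
10110: rejected
1001: rejected
000010101: rejected
011110: rejected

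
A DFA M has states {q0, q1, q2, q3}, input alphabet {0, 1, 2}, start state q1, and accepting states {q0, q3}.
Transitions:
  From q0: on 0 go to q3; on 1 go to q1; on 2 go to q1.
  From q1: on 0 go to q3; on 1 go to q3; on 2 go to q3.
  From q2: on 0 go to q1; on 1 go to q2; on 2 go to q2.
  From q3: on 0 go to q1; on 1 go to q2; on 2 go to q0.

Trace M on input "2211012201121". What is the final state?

q1 --2--> q3
q3 --2--> q0
q0 --1--> q1
q1 --1--> q3
q3 --0--> q1
q1 --1--> q3
q3 --2--> q0
q0 --2--> q1
q1 --0--> q3
q3 --1--> q2
q2 --1--> q2
q2 --2--> q2
q2 --1--> q2

q2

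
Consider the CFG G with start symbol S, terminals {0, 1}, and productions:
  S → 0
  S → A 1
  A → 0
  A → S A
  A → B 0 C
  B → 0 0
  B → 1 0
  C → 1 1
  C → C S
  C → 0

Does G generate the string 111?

no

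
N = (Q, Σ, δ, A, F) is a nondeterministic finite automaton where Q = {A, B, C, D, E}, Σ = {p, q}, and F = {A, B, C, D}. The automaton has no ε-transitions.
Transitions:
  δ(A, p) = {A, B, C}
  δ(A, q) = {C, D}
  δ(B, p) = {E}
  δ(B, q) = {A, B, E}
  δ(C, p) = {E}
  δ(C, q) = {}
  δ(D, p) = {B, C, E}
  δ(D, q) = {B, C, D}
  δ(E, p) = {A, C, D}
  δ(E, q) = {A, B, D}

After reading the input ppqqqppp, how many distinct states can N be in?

5

Start: {A}
read p: {A, B, C}
read p: {A, B, C, E}
read q: {A, B, C, D, E}
read q: {A, B, C, D, E}
read q: {A, B, C, D, E}
read p: {A, B, C, D, E}
read p: {A, B, C, D, E}
read p: {A, B, C, D, E}
Final reachable set {A, B, C, D, E} has 5 states.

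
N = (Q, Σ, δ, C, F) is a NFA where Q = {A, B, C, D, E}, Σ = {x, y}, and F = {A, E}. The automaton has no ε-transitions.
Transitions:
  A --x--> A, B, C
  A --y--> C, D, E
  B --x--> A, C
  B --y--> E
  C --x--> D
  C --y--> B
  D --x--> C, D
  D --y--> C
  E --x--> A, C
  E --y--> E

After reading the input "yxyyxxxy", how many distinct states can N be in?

4

Start: {C}
read y: {B}
read x: {A, C}
read y: {B, C, D, E}
read y: {B, C, E}
read x: {A, C, D}
read x: {A, B, C, D}
read x: {A, B, C, D}
read y: {B, C, D, E}
Final reachable set {B, C, D, E} has 4 states.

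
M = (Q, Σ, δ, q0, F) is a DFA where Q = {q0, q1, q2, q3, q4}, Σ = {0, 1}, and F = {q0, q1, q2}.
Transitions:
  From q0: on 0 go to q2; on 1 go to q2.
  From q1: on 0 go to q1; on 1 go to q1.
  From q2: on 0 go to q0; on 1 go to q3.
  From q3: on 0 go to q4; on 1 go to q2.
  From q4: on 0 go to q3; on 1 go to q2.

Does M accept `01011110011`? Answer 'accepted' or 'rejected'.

q0 --0--> q2
q2 --1--> q3
q3 --0--> q4
q4 --1--> q2
q2 --1--> q3
q3 --1--> q2
q2 --1--> q3
q3 --0--> q4
q4 --0--> q3
q3 --1--> q2
q2 --1--> q3
End in state q3, which is not an accepting state.

rejected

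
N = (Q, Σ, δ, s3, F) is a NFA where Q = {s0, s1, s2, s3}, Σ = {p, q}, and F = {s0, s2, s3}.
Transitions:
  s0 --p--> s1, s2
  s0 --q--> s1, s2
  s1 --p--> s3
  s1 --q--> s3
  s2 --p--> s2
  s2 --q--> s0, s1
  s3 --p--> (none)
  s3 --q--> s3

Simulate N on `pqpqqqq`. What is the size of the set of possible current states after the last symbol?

Start: {s3}
read p: {}
The reachable set is empty and stays empty for the remaining 6 symbols.
Final reachable set {} has 0 states.

0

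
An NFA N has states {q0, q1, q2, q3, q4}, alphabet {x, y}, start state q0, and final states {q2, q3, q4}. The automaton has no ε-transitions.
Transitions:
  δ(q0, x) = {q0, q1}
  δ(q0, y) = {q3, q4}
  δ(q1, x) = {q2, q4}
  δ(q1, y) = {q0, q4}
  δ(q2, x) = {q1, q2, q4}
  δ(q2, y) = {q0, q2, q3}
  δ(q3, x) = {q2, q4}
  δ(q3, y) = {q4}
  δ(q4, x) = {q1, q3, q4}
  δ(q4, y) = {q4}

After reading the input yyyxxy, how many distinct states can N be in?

Start: {q0}
read y: {q3, q4}
read y: {q4}
read y: {q4}
read x: {q1, q3, q4}
read x: {q1, q2, q3, q4}
read y: {q0, q2, q3, q4}
Final reachable set {q0, q2, q3, q4} has 4 states.

4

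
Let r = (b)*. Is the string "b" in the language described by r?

yes

Split into 1 piece b; each matches b.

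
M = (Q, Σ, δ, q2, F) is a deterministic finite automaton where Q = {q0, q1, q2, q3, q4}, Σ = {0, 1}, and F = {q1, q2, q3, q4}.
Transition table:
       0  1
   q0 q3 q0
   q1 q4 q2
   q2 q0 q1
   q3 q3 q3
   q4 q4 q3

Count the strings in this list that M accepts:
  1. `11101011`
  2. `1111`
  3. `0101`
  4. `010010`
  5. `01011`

5

`11101011`: accepted
`1111`: accepted
`0101`: accepted
`010010`: accepted
`01011`: accepted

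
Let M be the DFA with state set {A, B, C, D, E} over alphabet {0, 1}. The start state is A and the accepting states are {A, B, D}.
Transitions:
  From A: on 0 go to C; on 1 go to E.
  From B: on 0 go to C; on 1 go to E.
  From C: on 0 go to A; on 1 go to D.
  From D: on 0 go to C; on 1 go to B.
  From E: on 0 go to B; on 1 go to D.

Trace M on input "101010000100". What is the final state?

A --1--> E
E --0--> B
B --1--> E
E --0--> B
B --1--> E
E --0--> B
B --0--> C
C --0--> A
A --0--> C
C --1--> D
D --0--> C
C --0--> A

A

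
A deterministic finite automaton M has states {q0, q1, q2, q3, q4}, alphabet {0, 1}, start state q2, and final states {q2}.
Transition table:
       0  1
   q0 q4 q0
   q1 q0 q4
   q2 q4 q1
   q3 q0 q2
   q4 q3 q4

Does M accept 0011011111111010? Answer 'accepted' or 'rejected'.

q2 --0--> q4
q4 --0--> q3
q3 --1--> q2
q2 --1--> q1
q1 --0--> q0
q0 --1--> q0
q0 --1--> q0
q0 --1--> q0
q0 --1--> q0
q0 --1--> q0
q0 --1--> q0
q0 --1--> q0
q0 --1--> q0
q0 --0--> q4
q4 --1--> q4
q4 --0--> q3
End in state q3, which is not an accepting state.

rejected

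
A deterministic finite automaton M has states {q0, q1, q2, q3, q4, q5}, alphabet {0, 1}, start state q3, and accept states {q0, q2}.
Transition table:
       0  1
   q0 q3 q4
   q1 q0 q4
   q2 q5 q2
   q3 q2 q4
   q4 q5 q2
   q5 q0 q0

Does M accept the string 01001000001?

accepted

q3 --0--> q2
q2 --1--> q2
q2 --0--> q5
q5 --0--> q0
q0 --1--> q4
q4 --0--> q5
q5 --0--> q0
q0 --0--> q3
q3 --0--> q2
q2 --0--> q5
q5 --1--> q0
End in state q0, which is an accepting state.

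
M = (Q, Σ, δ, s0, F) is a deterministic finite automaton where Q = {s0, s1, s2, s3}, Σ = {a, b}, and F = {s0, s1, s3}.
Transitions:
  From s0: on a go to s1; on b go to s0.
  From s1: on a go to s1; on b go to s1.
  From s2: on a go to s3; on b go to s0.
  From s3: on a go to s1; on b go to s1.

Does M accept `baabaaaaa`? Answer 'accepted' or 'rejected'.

accepted

s0 --b--> s0
s0 --a--> s1
s1 --a--> s1
s1 --b--> s1
s1 --a--> s1
s1 --a--> s1
s1 --a--> s1
s1 --a--> s1
s1 --a--> s1
End in state s1, which is an accepting state.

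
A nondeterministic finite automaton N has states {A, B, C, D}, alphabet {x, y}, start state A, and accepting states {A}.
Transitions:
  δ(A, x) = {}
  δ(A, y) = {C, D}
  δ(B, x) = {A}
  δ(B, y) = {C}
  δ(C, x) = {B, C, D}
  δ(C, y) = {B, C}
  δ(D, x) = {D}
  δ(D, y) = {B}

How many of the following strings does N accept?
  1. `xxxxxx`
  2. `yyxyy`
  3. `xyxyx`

0

`xxxxxx`: rejected
`yyxyy`: rejected
`xyxyx`: rejected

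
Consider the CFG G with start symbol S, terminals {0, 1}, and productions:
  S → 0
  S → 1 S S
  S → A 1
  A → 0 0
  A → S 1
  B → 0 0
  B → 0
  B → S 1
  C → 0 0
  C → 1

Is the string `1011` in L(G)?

no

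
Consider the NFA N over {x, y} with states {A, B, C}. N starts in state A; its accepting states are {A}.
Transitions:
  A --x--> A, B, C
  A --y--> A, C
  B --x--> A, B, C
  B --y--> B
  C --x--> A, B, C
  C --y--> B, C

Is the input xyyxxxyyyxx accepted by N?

Start: {A}
read x: {A, B, C}
read y: {A, B, C}
read y: {A, B, C}
read x: {A, B, C}
read x: {A, B, C}
read x: {A, B, C}
read y: {A, B, C}
read y: {A, B, C}
read y: {A, B, C}
read x: {A, B, C}
read x: {A, B, C}
Reachable ∩ accepting = {A} — nonempty.

accepted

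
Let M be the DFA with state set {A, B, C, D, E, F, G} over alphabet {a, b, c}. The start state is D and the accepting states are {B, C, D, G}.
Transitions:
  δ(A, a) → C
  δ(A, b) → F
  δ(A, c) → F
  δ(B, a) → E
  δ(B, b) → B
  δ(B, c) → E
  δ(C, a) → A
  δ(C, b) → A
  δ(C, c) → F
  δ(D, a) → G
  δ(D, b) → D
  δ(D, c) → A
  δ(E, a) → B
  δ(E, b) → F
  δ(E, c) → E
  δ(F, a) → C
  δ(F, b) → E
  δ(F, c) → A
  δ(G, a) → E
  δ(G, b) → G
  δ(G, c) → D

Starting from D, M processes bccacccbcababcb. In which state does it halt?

D --b--> D
D --c--> A
A --c--> F
F --a--> C
C --c--> F
F --c--> A
A --c--> F
F --b--> E
E --c--> E
E --a--> B
B --b--> B
B --a--> E
E --b--> F
F --c--> A
A --b--> F

F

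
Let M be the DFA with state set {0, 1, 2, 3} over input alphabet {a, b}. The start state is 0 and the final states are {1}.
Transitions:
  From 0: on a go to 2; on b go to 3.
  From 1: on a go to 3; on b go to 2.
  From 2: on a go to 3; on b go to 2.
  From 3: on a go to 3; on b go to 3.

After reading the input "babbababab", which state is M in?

0 --b--> 3
3 --a--> 3
3 --b--> 3
3 --b--> 3
3 --a--> 3
3 --b--> 3
3 --a--> 3
3 --b--> 3
3 --a--> 3
3 --b--> 3

3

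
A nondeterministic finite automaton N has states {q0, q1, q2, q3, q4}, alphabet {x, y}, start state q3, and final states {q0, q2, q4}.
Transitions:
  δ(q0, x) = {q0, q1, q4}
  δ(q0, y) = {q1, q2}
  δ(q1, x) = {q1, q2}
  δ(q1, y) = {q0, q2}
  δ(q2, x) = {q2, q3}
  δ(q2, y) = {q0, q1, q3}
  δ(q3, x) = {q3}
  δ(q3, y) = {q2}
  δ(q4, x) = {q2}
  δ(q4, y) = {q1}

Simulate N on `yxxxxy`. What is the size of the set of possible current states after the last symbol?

Start: {q3}
read y: {q2}
read x: {q2, q3}
read x: {q2, q3}
read x: {q2, q3}
read x: {q2, q3}
read y: {q0, q1, q2, q3}
Final reachable set {q0, q1, q2, q3} has 4 states.

4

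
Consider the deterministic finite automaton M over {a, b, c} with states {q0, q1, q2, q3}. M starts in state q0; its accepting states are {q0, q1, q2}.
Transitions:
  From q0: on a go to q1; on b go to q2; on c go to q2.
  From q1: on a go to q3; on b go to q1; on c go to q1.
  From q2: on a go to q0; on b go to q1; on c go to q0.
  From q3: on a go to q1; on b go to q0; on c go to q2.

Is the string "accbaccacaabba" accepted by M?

q0 --a--> q1
q1 --c--> q1
q1 --c--> q1
q1 --b--> q1
q1 --a--> q3
q3 --c--> q2
q2 --c--> q0
q0 --a--> q1
q1 --c--> q1
q1 --a--> q3
q3 --a--> q1
q1 --b--> q1
q1 --b--> q1
q1 --a--> q3
End in state q3, which is not an accepting state.

rejected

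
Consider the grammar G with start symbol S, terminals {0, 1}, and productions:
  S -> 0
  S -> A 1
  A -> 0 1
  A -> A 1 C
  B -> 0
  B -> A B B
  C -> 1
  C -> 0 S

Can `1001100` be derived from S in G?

no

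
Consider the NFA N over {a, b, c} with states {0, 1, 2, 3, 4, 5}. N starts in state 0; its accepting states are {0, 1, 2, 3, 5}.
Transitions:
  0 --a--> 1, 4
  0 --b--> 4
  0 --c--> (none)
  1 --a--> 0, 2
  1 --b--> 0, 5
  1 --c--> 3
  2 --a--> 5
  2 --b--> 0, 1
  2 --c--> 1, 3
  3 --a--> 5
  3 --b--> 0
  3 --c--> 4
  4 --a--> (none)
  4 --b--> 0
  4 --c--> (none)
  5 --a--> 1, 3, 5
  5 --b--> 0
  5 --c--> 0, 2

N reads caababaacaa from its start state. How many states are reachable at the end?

Start: {0}
read c: {}
The reachable set is empty and stays empty for the remaining 10 symbols.
Final reachable set {} has 0 states.

0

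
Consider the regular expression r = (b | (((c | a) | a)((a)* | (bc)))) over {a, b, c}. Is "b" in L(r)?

The left alternative b matches b.

yes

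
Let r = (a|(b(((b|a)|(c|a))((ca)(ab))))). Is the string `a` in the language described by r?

The left alternative a matches a.

yes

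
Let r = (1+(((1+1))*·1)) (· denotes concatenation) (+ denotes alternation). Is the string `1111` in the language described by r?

The right alternative (((1+1))*·1) matches 1111.

yes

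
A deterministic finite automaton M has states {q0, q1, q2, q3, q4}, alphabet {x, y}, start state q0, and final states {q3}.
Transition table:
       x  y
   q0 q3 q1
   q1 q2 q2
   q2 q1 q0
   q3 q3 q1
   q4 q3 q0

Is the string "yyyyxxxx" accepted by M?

q0 --y--> q1
q1 --y--> q2
q2 --y--> q0
q0 --y--> q1
q1 --x--> q2
q2 --x--> q1
q1 --x--> q2
q2 --x--> q1
End in state q1, which is not an accepting state.

rejected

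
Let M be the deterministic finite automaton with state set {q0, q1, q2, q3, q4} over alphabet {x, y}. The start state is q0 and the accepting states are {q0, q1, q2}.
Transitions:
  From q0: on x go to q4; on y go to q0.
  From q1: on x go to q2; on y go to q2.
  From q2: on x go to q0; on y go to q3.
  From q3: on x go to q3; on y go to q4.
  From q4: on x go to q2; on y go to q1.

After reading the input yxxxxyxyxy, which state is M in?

q0 --y--> q0
q0 --x--> q4
q4 --x--> q2
q2 --x--> q0
q0 --x--> q4
q4 --y--> q1
q1 --x--> q2
q2 --y--> q3
q3 --x--> q3
q3 --y--> q4

q4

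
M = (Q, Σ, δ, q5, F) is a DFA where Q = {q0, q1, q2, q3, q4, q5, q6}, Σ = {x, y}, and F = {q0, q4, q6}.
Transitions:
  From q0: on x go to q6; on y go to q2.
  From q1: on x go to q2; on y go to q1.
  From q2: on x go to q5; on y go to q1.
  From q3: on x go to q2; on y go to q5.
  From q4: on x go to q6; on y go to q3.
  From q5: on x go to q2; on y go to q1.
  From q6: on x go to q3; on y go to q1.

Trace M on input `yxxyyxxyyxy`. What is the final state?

q1

q5 --y--> q1
q1 --x--> q2
q2 --x--> q5
q5 --y--> q1
q1 --y--> q1
q1 --x--> q2
q2 --x--> q5
q5 --y--> q1
q1 --y--> q1
q1 --x--> q2
q2 --y--> q1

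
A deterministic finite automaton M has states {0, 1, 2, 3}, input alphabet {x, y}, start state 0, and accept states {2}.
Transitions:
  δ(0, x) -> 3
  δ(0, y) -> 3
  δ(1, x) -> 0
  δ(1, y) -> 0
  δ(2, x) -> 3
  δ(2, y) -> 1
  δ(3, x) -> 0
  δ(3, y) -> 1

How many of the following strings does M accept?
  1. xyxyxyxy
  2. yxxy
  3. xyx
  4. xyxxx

xyxyxyxy: rejected
yxxy: rejected
xyx: rejected
xyxxx: rejected

0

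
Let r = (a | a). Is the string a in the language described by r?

yes

The left alternative a matches a.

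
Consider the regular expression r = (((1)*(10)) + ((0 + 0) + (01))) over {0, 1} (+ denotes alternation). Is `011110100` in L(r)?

no

Neither ((1)*(10)) nor ((0+0)+(01)) matches 011110100.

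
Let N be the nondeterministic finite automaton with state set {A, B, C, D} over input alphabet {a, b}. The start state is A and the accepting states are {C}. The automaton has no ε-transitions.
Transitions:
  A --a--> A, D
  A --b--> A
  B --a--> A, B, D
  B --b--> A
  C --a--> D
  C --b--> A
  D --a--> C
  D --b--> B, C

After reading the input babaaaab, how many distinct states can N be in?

3

Start: {A}
read b: {A}
read a: {A, D}
read b: {A, B, C}
read a: {A, B, D}
read a: {A, B, C, D}
read a: {A, B, C, D}
read a: {A, B, C, D}
read b: {A, B, C}
Final reachable set {A, B, C} has 3 states.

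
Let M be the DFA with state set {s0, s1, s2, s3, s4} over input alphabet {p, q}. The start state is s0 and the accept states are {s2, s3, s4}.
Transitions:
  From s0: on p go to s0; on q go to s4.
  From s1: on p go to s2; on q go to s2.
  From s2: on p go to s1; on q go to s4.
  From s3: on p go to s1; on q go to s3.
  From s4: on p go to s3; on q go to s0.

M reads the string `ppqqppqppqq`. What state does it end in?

s4

s0 --p--> s0
s0 --p--> s0
s0 --q--> s4
s4 --q--> s0
s0 --p--> s0
s0 --p--> s0
s0 --q--> s4
s4 --p--> s3
s3 --p--> s1
s1 --q--> s2
s2 --q--> s4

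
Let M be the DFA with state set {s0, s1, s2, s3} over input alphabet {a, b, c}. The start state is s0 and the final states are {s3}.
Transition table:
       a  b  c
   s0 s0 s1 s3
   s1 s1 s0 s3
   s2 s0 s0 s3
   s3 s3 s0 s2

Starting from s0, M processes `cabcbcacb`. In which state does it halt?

s0 --c--> s3
s3 --a--> s3
s3 --b--> s0
s0 --c--> s3
s3 --b--> s0
s0 --c--> s3
s3 --a--> s3
s3 --c--> s2
s2 --b--> s0

s0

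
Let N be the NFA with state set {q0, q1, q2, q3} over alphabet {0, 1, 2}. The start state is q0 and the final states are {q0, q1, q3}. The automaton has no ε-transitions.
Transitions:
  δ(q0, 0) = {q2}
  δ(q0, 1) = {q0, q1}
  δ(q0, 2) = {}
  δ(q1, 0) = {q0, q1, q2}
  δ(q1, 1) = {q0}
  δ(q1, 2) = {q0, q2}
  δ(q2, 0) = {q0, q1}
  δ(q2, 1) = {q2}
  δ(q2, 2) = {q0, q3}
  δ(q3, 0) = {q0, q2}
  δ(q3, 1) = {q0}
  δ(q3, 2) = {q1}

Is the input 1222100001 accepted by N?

Start: {q0}
read 1: {q0, q1}
read 2: {q0, q2}
read 2: {q0, q3}
read 2: {q1}
read 1: {q0}
read 0: {q2}
read 0: {q0, q1}
read 0: {q0, q1, q2}
read 0: {q0, q1, q2}
read 1: {q0, q1, q2}
Reachable ∩ accepting = {q0, q1} — nonempty.

accepted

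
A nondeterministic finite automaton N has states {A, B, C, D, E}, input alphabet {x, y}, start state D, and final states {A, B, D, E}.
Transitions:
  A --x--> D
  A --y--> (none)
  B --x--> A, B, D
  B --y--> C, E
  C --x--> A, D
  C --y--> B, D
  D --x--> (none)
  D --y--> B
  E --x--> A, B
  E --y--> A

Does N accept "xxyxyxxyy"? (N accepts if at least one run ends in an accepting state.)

Start: {D}
read x: {}
The reachable set is empty and stays empty for the remaining 8 symbols.
Reachable ∩ accepting = {} — empty.

rejected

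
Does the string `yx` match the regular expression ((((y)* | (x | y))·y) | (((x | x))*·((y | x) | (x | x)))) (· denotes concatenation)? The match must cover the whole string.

no

Neither (((y)*|(x|y))·y) nor (((x|x))*·((y|x)|(x|x))) matches yx.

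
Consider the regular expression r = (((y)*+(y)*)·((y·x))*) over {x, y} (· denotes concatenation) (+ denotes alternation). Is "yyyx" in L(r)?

yes

Split as yy·yx: ((y)*+(y)*) matches yy and ((y·x))* matches yx.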